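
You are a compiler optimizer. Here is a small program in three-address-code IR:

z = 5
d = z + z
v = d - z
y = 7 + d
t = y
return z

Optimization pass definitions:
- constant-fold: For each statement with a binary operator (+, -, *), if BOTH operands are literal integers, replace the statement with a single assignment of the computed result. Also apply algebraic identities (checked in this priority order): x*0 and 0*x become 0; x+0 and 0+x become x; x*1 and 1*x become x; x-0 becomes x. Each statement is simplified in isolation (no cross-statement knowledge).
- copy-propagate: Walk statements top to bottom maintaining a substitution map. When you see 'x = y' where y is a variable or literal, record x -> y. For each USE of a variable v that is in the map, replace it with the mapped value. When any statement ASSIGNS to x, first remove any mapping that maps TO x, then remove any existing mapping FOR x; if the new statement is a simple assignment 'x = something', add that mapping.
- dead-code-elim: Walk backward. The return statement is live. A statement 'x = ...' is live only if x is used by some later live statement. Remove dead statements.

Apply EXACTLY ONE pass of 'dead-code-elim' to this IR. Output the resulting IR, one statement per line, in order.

Applying dead-code-elim statement-by-statement:
  [6] return z  -> KEEP (return); live=['z']
  [5] t = y  -> DEAD (t not live)
  [4] y = 7 + d  -> DEAD (y not live)
  [3] v = d - z  -> DEAD (v not live)
  [2] d = z + z  -> DEAD (d not live)
  [1] z = 5  -> KEEP; live=[]
Result (2 stmts):
  z = 5
  return z

Answer: z = 5
return z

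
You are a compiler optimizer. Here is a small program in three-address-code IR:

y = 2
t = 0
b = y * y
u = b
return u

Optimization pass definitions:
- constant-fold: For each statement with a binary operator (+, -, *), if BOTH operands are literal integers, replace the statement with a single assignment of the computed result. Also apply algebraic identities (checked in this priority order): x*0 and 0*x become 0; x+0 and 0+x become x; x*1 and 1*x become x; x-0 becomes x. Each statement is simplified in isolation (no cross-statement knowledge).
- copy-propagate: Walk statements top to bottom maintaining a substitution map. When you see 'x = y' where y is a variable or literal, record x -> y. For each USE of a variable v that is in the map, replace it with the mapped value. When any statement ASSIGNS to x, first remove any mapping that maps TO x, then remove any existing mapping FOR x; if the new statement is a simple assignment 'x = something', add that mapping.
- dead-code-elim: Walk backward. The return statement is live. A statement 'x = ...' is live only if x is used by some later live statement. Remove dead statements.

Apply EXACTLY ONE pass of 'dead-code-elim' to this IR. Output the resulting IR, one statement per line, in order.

Answer: y = 2
b = y * y
u = b
return u

Derivation:
Applying dead-code-elim statement-by-statement:
  [5] return u  -> KEEP (return); live=['u']
  [4] u = b  -> KEEP; live=['b']
  [3] b = y * y  -> KEEP; live=['y']
  [2] t = 0  -> DEAD (t not live)
  [1] y = 2  -> KEEP; live=[]
Result (4 stmts):
  y = 2
  b = y * y
  u = b
  return u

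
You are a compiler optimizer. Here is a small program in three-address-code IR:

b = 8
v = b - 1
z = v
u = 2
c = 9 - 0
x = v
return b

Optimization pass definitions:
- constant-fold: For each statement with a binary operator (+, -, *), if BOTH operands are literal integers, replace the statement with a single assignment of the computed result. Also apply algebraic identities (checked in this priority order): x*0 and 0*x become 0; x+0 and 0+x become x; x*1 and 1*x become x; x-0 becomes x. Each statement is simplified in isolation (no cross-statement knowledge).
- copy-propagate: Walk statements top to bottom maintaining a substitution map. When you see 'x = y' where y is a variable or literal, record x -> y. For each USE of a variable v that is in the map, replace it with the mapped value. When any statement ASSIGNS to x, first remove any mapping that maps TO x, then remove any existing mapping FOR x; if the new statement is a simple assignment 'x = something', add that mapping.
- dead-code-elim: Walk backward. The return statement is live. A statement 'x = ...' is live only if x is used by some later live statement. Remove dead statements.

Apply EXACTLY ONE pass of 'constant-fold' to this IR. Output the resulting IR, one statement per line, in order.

Answer: b = 8
v = b - 1
z = v
u = 2
c = 9
x = v
return b

Derivation:
Applying constant-fold statement-by-statement:
  [1] b = 8  (unchanged)
  [2] v = b - 1  (unchanged)
  [3] z = v  (unchanged)
  [4] u = 2  (unchanged)
  [5] c = 9 - 0  -> c = 9
  [6] x = v  (unchanged)
  [7] return b  (unchanged)
Result (7 stmts):
  b = 8
  v = b - 1
  z = v
  u = 2
  c = 9
  x = v
  return b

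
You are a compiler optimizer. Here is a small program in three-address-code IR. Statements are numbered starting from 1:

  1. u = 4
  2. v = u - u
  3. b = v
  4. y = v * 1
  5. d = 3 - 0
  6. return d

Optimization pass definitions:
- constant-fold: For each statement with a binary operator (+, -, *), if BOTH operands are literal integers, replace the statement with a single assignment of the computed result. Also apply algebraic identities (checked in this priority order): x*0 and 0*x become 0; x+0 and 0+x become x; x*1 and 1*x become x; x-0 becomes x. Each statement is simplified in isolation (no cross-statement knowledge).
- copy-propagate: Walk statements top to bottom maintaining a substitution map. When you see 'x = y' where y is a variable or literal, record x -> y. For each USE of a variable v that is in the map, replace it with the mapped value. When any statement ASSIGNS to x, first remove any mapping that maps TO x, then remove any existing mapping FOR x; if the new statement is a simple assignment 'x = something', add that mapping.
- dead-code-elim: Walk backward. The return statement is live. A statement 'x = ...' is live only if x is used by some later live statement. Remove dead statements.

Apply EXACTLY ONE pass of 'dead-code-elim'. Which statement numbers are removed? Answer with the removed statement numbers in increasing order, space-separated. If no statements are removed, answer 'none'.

Answer: 1 2 3 4

Derivation:
Backward liveness scan:
Stmt 1 'u = 4': DEAD (u not in live set [])
Stmt 2 'v = u - u': DEAD (v not in live set [])
Stmt 3 'b = v': DEAD (b not in live set [])
Stmt 4 'y = v * 1': DEAD (y not in live set [])
Stmt 5 'd = 3 - 0': KEEP (d is live); live-in = []
Stmt 6 'return d': KEEP (return); live-in = ['d']
Removed statement numbers: [1, 2, 3, 4]
Surviving IR:
  d = 3 - 0
  return d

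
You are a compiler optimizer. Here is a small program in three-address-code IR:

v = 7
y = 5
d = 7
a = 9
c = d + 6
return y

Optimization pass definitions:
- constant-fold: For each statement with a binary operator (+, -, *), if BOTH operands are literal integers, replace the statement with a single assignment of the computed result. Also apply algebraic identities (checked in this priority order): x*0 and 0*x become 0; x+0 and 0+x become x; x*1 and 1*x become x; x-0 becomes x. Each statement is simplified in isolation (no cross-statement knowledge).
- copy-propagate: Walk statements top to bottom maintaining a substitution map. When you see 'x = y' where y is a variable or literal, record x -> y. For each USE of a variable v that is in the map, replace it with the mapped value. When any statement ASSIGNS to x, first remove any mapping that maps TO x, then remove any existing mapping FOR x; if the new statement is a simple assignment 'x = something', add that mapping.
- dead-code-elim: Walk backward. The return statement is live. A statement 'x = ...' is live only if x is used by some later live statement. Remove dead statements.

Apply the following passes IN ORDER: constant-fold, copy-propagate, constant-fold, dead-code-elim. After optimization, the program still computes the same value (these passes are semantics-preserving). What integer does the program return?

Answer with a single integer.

Initial IR:
  v = 7
  y = 5
  d = 7
  a = 9
  c = d + 6
  return y
After constant-fold (6 stmts):
  v = 7
  y = 5
  d = 7
  a = 9
  c = d + 6
  return y
After copy-propagate (6 stmts):
  v = 7
  y = 5
  d = 7
  a = 9
  c = 7 + 6
  return 5
After constant-fold (6 stmts):
  v = 7
  y = 5
  d = 7
  a = 9
  c = 13
  return 5
After dead-code-elim (1 stmts):
  return 5
Evaluate:
  v = 7  =>  v = 7
  y = 5  =>  y = 5
  d = 7  =>  d = 7
  a = 9  =>  a = 9
  c = d + 6  =>  c = 13
  return y = 5

Answer: 5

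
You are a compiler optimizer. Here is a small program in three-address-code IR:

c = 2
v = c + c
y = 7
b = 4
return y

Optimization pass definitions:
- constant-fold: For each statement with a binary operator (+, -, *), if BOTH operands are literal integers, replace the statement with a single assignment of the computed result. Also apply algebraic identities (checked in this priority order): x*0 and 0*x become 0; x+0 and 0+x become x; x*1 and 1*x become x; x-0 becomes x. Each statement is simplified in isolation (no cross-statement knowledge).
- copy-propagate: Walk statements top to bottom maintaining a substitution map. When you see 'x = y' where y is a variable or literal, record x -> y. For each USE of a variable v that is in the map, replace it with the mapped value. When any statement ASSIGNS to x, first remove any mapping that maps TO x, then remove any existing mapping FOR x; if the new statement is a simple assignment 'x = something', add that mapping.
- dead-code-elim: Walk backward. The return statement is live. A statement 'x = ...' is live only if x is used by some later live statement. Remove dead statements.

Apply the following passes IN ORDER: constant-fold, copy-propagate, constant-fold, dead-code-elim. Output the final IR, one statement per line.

Answer: return 7

Derivation:
Initial IR:
  c = 2
  v = c + c
  y = 7
  b = 4
  return y
After constant-fold (5 stmts):
  c = 2
  v = c + c
  y = 7
  b = 4
  return y
After copy-propagate (5 stmts):
  c = 2
  v = 2 + 2
  y = 7
  b = 4
  return 7
After constant-fold (5 stmts):
  c = 2
  v = 4
  y = 7
  b = 4
  return 7
After dead-code-elim (1 stmts):
  return 7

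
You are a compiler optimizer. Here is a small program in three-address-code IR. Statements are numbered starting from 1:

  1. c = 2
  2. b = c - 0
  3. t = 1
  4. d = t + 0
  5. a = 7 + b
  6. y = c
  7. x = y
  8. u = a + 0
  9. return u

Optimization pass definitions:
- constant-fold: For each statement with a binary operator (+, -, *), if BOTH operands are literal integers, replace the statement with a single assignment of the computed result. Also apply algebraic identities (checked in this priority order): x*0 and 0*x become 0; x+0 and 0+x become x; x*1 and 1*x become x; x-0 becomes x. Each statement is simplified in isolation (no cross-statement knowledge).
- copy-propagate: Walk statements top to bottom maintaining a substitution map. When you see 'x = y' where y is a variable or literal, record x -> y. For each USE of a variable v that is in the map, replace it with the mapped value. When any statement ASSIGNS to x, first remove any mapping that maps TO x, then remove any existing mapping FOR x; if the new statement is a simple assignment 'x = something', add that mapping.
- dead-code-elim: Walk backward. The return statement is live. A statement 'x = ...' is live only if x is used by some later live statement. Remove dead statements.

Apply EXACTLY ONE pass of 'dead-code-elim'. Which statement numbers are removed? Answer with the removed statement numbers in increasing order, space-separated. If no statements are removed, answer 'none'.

Backward liveness scan:
Stmt 1 'c = 2': KEEP (c is live); live-in = []
Stmt 2 'b = c - 0': KEEP (b is live); live-in = ['c']
Stmt 3 't = 1': DEAD (t not in live set ['b'])
Stmt 4 'd = t + 0': DEAD (d not in live set ['b'])
Stmt 5 'a = 7 + b': KEEP (a is live); live-in = ['b']
Stmt 6 'y = c': DEAD (y not in live set ['a'])
Stmt 7 'x = y': DEAD (x not in live set ['a'])
Stmt 8 'u = a + 0': KEEP (u is live); live-in = ['a']
Stmt 9 'return u': KEEP (return); live-in = ['u']
Removed statement numbers: [3, 4, 6, 7]
Surviving IR:
  c = 2
  b = c - 0
  a = 7 + b
  u = a + 0
  return u

Answer: 3 4 6 7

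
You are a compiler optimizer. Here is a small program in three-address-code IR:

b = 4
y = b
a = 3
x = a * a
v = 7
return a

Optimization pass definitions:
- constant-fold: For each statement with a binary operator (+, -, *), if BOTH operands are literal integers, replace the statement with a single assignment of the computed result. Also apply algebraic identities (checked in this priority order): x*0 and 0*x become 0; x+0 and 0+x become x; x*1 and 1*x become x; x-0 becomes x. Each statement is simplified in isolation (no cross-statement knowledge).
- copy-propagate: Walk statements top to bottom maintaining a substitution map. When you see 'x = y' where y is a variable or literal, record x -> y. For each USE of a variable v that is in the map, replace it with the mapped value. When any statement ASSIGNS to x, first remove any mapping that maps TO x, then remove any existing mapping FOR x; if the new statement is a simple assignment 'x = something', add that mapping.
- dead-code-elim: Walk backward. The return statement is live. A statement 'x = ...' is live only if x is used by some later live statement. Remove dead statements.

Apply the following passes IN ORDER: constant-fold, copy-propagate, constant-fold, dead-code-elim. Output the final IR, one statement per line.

Answer: return 3

Derivation:
Initial IR:
  b = 4
  y = b
  a = 3
  x = a * a
  v = 7
  return a
After constant-fold (6 stmts):
  b = 4
  y = b
  a = 3
  x = a * a
  v = 7
  return a
After copy-propagate (6 stmts):
  b = 4
  y = 4
  a = 3
  x = 3 * 3
  v = 7
  return 3
After constant-fold (6 stmts):
  b = 4
  y = 4
  a = 3
  x = 9
  v = 7
  return 3
After dead-code-elim (1 stmts):
  return 3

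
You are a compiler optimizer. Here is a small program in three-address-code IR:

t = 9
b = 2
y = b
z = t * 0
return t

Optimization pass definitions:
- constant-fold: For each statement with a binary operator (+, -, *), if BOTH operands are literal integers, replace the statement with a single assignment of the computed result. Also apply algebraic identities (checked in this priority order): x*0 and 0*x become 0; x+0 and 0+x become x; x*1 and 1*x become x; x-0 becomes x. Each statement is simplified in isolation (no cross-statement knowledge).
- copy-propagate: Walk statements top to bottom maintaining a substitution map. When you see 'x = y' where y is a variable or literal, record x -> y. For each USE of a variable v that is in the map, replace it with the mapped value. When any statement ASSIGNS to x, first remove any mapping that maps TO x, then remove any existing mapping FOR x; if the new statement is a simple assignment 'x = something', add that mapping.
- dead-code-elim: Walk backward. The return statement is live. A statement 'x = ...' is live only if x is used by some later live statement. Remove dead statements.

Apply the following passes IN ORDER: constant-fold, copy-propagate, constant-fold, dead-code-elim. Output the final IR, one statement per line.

Answer: return 9

Derivation:
Initial IR:
  t = 9
  b = 2
  y = b
  z = t * 0
  return t
After constant-fold (5 stmts):
  t = 9
  b = 2
  y = b
  z = 0
  return t
After copy-propagate (5 stmts):
  t = 9
  b = 2
  y = 2
  z = 0
  return 9
After constant-fold (5 stmts):
  t = 9
  b = 2
  y = 2
  z = 0
  return 9
After dead-code-elim (1 stmts):
  return 9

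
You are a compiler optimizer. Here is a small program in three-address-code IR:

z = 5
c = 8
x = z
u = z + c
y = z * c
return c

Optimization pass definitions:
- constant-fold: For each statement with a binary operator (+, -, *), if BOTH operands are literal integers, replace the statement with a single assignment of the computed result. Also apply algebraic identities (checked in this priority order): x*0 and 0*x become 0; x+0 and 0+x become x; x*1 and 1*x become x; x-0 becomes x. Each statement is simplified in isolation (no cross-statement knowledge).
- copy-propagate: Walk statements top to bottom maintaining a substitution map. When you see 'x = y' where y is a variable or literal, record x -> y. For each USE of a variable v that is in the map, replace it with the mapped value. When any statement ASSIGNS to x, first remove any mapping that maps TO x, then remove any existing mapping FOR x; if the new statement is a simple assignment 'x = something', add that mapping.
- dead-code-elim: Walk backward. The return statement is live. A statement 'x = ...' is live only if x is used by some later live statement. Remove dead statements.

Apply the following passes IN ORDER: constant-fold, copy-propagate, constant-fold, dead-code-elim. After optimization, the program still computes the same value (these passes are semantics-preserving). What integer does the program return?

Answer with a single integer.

Initial IR:
  z = 5
  c = 8
  x = z
  u = z + c
  y = z * c
  return c
After constant-fold (6 stmts):
  z = 5
  c = 8
  x = z
  u = z + c
  y = z * c
  return c
After copy-propagate (6 stmts):
  z = 5
  c = 8
  x = 5
  u = 5 + 8
  y = 5 * 8
  return 8
After constant-fold (6 stmts):
  z = 5
  c = 8
  x = 5
  u = 13
  y = 40
  return 8
After dead-code-elim (1 stmts):
  return 8
Evaluate:
  z = 5  =>  z = 5
  c = 8  =>  c = 8
  x = z  =>  x = 5
  u = z + c  =>  u = 13
  y = z * c  =>  y = 40
  return c = 8

Answer: 8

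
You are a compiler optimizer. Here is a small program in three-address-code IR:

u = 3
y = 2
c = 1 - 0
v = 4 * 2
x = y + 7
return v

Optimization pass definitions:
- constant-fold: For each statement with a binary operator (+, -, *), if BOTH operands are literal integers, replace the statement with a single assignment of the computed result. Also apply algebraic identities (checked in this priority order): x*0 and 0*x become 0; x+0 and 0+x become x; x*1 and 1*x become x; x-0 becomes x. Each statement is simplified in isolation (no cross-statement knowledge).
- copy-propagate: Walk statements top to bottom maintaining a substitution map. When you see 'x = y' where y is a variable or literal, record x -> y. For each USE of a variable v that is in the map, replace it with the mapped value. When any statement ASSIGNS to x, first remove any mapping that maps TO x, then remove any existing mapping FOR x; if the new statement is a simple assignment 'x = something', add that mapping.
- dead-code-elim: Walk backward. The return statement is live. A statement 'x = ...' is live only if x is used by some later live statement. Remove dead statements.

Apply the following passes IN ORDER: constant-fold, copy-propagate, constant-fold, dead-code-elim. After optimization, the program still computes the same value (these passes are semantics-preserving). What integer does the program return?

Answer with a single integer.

Initial IR:
  u = 3
  y = 2
  c = 1 - 0
  v = 4 * 2
  x = y + 7
  return v
After constant-fold (6 stmts):
  u = 3
  y = 2
  c = 1
  v = 8
  x = y + 7
  return v
After copy-propagate (6 stmts):
  u = 3
  y = 2
  c = 1
  v = 8
  x = 2 + 7
  return 8
After constant-fold (6 stmts):
  u = 3
  y = 2
  c = 1
  v = 8
  x = 9
  return 8
After dead-code-elim (1 stmts):
  return 8
Evaluate:
  u = 3  =>  u = 3
  y = 2  =>  y = 2
  c = 1 - 0  =>  c = 1
  v = 4 * 2  =>  v = 8
  x = y + 7  =>  x = 9
  return v = 8

Answer: 8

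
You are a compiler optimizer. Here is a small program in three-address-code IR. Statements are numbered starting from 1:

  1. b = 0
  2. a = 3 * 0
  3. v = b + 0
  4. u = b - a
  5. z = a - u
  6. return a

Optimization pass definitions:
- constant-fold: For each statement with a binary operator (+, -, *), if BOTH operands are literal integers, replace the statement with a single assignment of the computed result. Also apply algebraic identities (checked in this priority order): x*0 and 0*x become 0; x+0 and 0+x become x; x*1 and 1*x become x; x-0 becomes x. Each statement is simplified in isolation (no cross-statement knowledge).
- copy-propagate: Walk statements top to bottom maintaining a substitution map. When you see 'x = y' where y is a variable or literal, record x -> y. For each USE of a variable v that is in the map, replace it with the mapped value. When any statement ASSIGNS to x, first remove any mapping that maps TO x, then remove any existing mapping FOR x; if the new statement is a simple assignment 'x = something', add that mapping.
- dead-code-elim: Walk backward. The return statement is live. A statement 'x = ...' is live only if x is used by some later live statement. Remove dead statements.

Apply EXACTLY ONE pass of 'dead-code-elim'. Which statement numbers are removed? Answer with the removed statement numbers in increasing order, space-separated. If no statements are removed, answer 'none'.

Backward liveness scan:
Stmt 1 'b = 0': DEAD (b not in live set [])
Stmt 2 'a = 3 * 0': KEEP (a is live); live-in = []
Stmt 3 'v = b + 0': DEAD (v not in live set ['a'])
Stmt 4 'u = b - a': DEAD (u not in live set ['a'])
Stmt 5 'z = a - u': DEAD (z not in live set ['a'])
Stmt 6 'return a': KEEP (return); live-in = ['a']
Removed statement numbers: [1, 3, 4, 5]
Surviving IR:
  a = 3 * 0
  return a

Answer: 1 3 4 5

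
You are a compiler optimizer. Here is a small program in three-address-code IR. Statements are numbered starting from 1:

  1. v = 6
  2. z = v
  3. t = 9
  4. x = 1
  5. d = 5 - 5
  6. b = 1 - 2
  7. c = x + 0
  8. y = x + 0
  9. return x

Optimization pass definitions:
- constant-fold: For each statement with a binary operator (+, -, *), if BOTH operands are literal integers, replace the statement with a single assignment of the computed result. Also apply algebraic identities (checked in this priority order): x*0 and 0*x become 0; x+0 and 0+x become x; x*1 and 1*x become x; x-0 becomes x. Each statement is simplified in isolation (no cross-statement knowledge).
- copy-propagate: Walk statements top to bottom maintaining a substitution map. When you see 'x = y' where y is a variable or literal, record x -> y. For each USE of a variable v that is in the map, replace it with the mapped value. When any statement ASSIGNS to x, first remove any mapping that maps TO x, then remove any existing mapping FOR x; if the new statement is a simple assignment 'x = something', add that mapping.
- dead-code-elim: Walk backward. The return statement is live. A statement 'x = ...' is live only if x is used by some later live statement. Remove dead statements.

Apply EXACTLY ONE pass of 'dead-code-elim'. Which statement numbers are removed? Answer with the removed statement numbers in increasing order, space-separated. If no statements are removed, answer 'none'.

Answer: 1 2 3 5 6 7 8

Derivation:
Backward liveness scan:
Stmt 1 'v = 6': DEAD (v not in live set [])
Stmt 2 'z = v': DEAD (z not in live set [])
Stmt 3 't = 9': DEAD (t not in live set [])
Stmt 4 'x = 1': KEEP (x is live); live-in = []
Stmt 5 'd = 5 - 5': DEAD (d not in live set ['x'])
Stmt 6 'b = 1 - 2': DEAD (b not in live set ['x'])
Stmt 7 'c = x + 0': DEAD (c not in live set ['x'])
Stmt 8 'y = x + 0': DEAD (y not in live set ['x'])
Stmt 9 'return x': KEEP (return); live-in = ['x']
Removed statement numbers: [1, 2, 3, 5, 6, 7, 8]
Surviving IR:
  x = 1
  return x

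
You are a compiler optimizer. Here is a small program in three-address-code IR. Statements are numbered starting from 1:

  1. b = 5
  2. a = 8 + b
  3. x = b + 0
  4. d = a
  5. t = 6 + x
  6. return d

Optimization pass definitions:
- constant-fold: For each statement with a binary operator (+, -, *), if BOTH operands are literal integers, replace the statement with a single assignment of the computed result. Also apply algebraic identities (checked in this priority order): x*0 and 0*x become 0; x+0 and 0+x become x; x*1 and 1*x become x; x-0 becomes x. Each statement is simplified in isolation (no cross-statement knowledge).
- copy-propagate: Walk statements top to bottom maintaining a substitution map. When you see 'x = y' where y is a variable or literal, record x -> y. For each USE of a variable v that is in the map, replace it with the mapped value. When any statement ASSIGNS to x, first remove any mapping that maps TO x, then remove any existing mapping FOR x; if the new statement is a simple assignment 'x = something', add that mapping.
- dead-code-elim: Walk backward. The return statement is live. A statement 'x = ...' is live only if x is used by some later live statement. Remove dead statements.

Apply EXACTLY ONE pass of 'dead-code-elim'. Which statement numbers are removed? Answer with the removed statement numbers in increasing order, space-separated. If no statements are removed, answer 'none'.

Backward liveness scan:
Stmt 1 'b = 5': KEEP (b is live); live-in = []
Stmt 2 'a = 8 + b': KEEP (a is live); live-in = ['b']
Stmt 3 'x = b + 0': DEAD (x not in live set ['a'])
Stmt 4 'd = a': KEEP (d is live); live-in = ['a']
Stmt 5 't = 6 + x': DEAD (t not in live set ['d'])
Stmt 6 'return d': KEEP (return); live-in = ['d']
Removed statement numbers: [3, 5]
Surviving IR:
  b = 5
  a = 8 + b
  d = a
  return d

Answer: 3 5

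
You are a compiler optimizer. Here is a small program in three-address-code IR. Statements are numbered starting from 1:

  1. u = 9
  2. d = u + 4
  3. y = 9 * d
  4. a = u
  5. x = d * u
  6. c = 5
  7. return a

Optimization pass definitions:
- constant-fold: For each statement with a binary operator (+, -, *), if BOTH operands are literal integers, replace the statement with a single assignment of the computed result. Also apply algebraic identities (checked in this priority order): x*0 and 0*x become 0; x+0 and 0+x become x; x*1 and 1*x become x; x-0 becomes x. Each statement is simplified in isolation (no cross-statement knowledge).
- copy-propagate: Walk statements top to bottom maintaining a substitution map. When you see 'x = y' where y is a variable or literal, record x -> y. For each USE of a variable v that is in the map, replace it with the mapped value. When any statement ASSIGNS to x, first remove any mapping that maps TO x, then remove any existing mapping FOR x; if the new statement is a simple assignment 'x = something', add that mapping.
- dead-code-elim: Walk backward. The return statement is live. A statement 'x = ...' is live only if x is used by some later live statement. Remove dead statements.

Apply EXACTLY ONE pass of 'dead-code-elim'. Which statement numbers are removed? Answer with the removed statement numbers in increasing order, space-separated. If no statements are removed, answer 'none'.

Backward liveness scan:
Stmt 1 'u = 9': KEEP (u is live); live-in = []
Stmt 2 'd = u + 4': DEAD (d not in live set ['u'])
Stmt 3 'y = 9 * d': DEAD (y not in live set ['u'])
Stmt 4 'a = u': KEEP (a is live); live-in = ['u']
Stmt 5 'x = d * u': DEAD (x not in live set ['a'])
Stmt 6 'c = 5': DEAD (c not in live set ['a'])
Stmt 7 'return a': KEEP (return); live-in = ['a']
Removed statement numbers: [2, 3, 5, 6]
Surviving IR:
  u = 9
  a = u
  return a

Answer: 2 3 5 6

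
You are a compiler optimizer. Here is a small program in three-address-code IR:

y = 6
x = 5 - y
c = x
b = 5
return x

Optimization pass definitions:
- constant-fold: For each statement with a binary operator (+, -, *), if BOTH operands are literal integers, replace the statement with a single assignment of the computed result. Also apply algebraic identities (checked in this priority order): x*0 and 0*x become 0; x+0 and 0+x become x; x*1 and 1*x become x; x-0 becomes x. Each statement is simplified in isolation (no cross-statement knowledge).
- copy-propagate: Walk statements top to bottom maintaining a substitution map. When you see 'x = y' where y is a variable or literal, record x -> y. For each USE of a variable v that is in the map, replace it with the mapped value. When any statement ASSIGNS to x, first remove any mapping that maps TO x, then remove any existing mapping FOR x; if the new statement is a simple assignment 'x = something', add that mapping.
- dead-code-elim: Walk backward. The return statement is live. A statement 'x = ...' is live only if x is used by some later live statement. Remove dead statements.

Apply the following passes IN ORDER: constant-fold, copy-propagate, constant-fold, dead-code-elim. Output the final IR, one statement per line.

Initial IR:
  y = 6
  x = 5 - y
  c = x
  b = 5
  return x
After constant-fold (5 stmts):
  y = 6
  x = 5 - y
  c = x
  b = 5
  return x
After copy-propagate (5 stmts):
  y = 6
  x = 5 - 6
  c = x
  b = 5
  return x
After constant-fold (5 stmts):
  y = 6
  x = -1
  c = x
  b = 5
  return x
After dead-code-elim (2 stmts):
  x = -1
  return x

Answer: x = -1
return x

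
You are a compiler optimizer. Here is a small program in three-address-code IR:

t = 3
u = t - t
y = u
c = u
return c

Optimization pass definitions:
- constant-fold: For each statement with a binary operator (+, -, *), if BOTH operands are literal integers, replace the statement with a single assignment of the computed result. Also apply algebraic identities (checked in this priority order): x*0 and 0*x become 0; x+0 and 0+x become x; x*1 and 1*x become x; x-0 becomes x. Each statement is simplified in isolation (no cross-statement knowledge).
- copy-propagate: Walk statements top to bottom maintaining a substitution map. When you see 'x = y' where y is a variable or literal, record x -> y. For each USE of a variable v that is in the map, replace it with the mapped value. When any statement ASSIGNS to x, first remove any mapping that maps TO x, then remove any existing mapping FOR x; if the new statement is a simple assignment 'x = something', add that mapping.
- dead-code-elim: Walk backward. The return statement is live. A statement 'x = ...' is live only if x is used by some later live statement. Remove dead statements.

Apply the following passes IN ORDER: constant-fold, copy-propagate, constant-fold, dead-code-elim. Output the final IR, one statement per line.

Initial IR:
  t = 3
  u = t - t
  y = u
  c = u
  return c
After constant-fold (5 stmts):
  t = 3
  u = t - t
  y = u
  c = u
  return c
After copy-propagate (5 stmts):
  t = 3
  u = 3 - 3
  y = u
  c = u
  return u
After constant-fold (5 stmts):
  t = 3
  u = 0
  y = u
  c = u
  return u
After dead-code-elim (2 stmts):
  u = 0
  return u

Answer: u = 0
return u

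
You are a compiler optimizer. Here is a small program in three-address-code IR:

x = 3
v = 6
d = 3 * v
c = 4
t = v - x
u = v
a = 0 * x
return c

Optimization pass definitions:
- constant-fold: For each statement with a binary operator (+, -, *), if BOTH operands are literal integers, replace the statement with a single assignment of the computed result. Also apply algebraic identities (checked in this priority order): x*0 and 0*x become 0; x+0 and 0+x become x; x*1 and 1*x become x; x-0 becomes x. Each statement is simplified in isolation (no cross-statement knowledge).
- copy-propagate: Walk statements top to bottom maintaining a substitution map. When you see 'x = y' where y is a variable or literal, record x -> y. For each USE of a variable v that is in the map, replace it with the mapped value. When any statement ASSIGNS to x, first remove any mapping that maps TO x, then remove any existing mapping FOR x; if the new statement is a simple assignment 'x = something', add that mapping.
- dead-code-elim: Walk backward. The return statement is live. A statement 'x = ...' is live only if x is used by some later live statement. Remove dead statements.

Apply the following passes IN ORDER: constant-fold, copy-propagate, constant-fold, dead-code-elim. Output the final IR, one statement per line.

Initial IR:
  x = 3
  v = 6
  d = 3 * v
  c = 4
  t = v - x
  u = v
  a = 0 * x
  return c
After constant-fold (8 stmts):
  x = 3
  v = 6
  d = 3 * v
  c = 4
  t = v - x
  u = v
  a = 0
  return c
After copy-propagate (8 stmts):
  x = 3
  v = 6
  d = 3 * 6
  c = 4
  t = 6 - 3
  u = 6
  a = 0
  return 4
After constant-fold (8 stmts):
  x = 3
  v = 6
  d = 18
  c = 4
  t = 3
  u = 6
  a = 0
  return 4
After dead-code-elim (1 stmts):
  return 4

Answer: return 4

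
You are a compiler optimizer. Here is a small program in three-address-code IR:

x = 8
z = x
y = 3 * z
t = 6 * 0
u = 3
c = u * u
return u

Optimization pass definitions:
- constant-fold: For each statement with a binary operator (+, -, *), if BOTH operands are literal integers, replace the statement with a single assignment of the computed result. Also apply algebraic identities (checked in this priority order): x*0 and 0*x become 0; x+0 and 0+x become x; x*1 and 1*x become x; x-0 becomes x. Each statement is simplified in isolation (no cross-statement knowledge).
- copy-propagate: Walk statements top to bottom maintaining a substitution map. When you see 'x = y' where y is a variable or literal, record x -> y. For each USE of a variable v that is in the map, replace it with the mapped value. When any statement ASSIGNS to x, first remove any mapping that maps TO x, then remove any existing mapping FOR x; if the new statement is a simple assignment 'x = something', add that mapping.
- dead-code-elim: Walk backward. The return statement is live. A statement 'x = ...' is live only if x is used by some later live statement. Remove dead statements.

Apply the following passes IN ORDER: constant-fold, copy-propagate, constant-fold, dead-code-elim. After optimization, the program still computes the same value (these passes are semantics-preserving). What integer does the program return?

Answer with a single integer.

Initial IR:
  x = 8
  z = x
  y = 3 * z
  t = 6 * 0
  u = 3
  c = u * u
  return u
After constant-fold (7 stmts):
  x = 8
  z = x
  y = 3 * z
  t = 0
  u = 3
  c = u * u
  return u
After copy-propagate (7 stmts):
  x = 8
  z = 8
  y = 3 * 8
  t = 0
  u = 3
  c = 3 * 3
  return 3
After constant-fold (7 stmts):
  x = 8
  z = 8
  y = 24
  t = 0
  u = 3
  c = 9
  return 3
After dead-code-elim (1 stmts):
  return 3
Evaluate:
  x = 8  =>  x = 8
  z = x  =>  z = 8
  y = 3 * z  =>  y = 24
  t = 6 * 0  =>  t = 0
  u = 3  =>  u = 3
  c = u * u  =>  c = 9
  return u = 3

Answer: 3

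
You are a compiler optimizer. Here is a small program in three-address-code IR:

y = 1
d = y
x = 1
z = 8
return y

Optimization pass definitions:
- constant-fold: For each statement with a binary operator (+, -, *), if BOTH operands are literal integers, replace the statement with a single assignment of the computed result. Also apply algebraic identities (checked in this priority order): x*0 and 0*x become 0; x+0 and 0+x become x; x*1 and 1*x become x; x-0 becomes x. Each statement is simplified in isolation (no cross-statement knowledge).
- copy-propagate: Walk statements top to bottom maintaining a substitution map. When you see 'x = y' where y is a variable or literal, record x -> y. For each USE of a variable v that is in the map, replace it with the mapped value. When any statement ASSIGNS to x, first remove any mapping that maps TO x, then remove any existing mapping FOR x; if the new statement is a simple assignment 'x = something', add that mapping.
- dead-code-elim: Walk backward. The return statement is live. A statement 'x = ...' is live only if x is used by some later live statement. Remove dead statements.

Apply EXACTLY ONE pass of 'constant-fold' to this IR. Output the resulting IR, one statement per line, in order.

Applying constant-fold statement-by-statement:
  [1] y = 1  (unchanged)
  [2] d = y  (unchanged)
  [3] x = 1  (unchanged)
  [4] z = 8  (unchanged)
  [5] return y  (unchanged)
Result (5 stmts):
  y = 1
  d = y
  x = 1
  z = 8
  return y

Answer: y = 1
d = y
x = 1
z = 8
return y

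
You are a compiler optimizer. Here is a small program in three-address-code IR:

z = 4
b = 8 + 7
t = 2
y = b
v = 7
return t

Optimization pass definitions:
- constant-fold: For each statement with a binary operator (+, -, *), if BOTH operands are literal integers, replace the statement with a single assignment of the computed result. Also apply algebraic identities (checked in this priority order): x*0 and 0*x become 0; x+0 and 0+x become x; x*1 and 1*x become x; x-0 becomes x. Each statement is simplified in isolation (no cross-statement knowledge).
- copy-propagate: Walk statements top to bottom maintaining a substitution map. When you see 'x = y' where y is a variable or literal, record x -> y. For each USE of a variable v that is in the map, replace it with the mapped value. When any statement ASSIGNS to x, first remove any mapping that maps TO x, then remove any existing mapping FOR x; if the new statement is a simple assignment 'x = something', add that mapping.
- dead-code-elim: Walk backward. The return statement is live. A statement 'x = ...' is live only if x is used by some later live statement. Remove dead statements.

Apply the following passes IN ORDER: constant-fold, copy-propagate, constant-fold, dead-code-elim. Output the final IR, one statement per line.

Answer: return 2

Derivation:
Initial IR:
  z = 4
  b = 8 + 7
  t = 2
  y = b
  v = 7
  return t
After constant-fold (6 stmts):
  z = 4
  b = 15
  t = 2
  y = b
  v = 7
  return t
After copy-propagate (6 stmts):
  z = 4
  b = 15
  t = 2
  y = 15
  v = 7
  return 2
After constant-fold (6 stmts):
  z = 4
  b = 15
  t = 2
  y = 15
  v = 7
  return 2
After dead-code-elim (1 stmts):
  return 2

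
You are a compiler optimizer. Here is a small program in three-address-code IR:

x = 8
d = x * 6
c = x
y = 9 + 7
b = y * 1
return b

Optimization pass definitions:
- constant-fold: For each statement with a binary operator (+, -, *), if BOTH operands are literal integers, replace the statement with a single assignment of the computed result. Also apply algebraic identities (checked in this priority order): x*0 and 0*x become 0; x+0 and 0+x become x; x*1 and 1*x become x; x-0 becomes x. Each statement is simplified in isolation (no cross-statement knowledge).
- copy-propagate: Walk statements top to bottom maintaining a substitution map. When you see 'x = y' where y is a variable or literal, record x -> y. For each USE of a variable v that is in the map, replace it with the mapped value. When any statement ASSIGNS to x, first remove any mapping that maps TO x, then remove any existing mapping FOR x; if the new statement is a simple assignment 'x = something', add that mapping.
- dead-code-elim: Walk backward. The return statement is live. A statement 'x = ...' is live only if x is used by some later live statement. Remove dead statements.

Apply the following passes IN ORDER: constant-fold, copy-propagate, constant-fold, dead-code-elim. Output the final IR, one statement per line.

Answer: return 16

Derivation:
Initial IR:
  x = 8
  d = x * 6
  c = x
  y = 9 + 7
  b = y * 1
  return b
After constant-fold (6 stmts):
  x = 8
  d = x * 6
  c = x
  y = 16
  b = y
  return b
After copy-propagate (6 stmts):
  x = 8
  d = 8 * 6
  c = 8
  y = 16
  b = 16
  return 16
After constant-fold (6 stmts):
  x = 8
  d = 48
  c = 8
  y = 16
  b = 16
  return 16
After dead-code-elim (1 stmts):
  return 16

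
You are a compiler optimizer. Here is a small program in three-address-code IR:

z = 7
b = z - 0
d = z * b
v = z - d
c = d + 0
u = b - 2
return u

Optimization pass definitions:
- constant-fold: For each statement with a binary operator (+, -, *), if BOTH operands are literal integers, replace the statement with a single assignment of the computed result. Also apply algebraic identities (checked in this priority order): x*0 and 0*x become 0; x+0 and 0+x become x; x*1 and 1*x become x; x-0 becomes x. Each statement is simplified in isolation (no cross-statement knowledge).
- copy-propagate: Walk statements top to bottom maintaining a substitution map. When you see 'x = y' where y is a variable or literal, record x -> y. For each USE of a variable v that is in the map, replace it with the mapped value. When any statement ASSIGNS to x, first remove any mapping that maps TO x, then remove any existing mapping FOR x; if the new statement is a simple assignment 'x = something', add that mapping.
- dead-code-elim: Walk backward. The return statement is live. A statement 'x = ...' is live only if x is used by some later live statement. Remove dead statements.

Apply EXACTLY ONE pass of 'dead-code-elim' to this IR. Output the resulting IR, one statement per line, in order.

Applying dead-code-elim statement-by-statement:
  [7] return u  -> KEEP (return); live=['u']
  [6] u = b - 2  -> KEEP; live=['b']
  [5] c = d + 0  -> DEAD (c not live)
  [4] v = z - d  -> DEAD (v not live)
  [3] d = z * b  -> DEAD (d not live)
  [2] b = z - 0  -> KEEP; live=['z']
  [1] z = 7  -> KEEP; live=[]
Result (4 stmts):
  z = 7
  b = z - 0
  u = b - 2
  return u

Answer: z = 7
b = z - 0
u = b - 2
return u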